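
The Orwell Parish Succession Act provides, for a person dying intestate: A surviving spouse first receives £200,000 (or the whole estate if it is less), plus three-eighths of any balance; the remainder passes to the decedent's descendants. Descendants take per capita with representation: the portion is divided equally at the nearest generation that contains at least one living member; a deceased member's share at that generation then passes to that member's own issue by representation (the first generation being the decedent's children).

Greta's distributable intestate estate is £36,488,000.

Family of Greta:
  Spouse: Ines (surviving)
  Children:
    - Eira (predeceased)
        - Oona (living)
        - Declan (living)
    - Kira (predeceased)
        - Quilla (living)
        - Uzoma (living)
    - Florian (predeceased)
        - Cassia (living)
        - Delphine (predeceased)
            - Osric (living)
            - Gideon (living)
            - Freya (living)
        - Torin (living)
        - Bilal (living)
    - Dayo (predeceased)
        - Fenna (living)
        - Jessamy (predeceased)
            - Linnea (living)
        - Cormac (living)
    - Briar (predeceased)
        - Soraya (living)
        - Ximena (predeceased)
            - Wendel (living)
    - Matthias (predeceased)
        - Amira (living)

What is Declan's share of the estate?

Declan receives £1,620,000.

Ines first takes £200,000, leaving a balance of £36,288,000. Ines then takes three-eighths of the balance (£13,608,000), for a total of £13,808,000. The remaining £22,680,000 passes to the descendants.
No child survives, so the initial division is made at the grandchildren's generation.
The descendants' portion (£22,680,000) is divided into 14 shares of £1,620,000: Oona, Declan, Quilla, Uzoma, Cassia, Torin, Bilal, Fenna, Cormac, Soraya, and Amira each take £1,620,000; Delphine's £1,620,000 share passes to Delphine's issue; Jessamy's £1,620,000 share passes to Jessamy's issue; Ximena's £1,620,000 share passes to Ximena's issue.
Delphine's share (£1,620,000) is divided into 3 shares of £540,000: Osric, Gideon, and Freya each take £540,000.
Jessamy's share (£1,620,000) passes entirely to Linnea.
Ximena's share (£1,620,000) passes entirely to Wendel.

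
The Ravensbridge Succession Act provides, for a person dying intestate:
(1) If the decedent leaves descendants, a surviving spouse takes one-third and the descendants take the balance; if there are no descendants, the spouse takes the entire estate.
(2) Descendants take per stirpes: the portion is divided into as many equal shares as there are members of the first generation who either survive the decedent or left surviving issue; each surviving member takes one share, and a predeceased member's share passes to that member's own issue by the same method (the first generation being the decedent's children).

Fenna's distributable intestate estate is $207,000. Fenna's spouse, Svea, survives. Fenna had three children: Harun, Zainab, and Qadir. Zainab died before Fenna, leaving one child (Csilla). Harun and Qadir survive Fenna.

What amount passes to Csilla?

Svea takes one-third of $207,000 = $69,000. The remaining $138,000 passes to the descendants.
The descendants' portion ($138,000) is divided into 3 shares of $46,000: Harun and Qadir each take $46,000; Zainab's $46,000 share passes to Zainab's issue.
Zainab's share ($46,000) passes entirely to Csilla.

Csilla receives $46,000.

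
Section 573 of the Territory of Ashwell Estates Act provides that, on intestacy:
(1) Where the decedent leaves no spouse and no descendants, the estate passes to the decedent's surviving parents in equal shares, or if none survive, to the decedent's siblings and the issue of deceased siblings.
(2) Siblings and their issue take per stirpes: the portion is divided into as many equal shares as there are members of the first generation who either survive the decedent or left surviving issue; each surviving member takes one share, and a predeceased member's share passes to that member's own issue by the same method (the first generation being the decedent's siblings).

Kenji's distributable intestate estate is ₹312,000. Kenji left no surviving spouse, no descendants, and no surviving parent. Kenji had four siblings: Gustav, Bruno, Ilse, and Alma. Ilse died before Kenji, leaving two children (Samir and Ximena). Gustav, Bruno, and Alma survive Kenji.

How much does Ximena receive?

The entire ₹312,000 passes to the siblings and their issue.
That amount (₹312,000) is divided into 4 shares of ₹78,000: Gustav, Bruno, and Alma each take ₹78,000; Ilse's ₹78,000 share passes to Ilse's issue.
Ilse's share (₹78,000) is divided into 2 shares of ₹39,000: Samir and Ximena each take ₹39,000.

Ximena receives ₹39,000.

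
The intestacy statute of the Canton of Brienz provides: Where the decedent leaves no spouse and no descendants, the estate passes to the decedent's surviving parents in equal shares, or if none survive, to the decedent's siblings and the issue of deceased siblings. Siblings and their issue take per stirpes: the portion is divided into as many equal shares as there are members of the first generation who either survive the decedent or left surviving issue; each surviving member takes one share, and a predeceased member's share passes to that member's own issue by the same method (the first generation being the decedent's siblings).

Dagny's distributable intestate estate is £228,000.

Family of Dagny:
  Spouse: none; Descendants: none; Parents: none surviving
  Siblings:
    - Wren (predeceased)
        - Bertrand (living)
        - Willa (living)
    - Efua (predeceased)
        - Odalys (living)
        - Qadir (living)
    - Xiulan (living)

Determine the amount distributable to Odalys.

The entire £228,000 passes to the siblings and their issue.
That amount (£228,000) is divided into 3 shares of £76,000: Xiulan takes £76,000; Wren's £76,000 share passes to Wren's issue; Efua's £76,000 share passes to Efua's issue.
Wren's share (£76,000) is divided into 2 shares of £38,000: Bertrand and Willa each take £38,000.
Efua's share (£76,000) is divided into 2 shares of £38,000: Odalys and Qadir each take £38,000.

Odalys receives £38,000.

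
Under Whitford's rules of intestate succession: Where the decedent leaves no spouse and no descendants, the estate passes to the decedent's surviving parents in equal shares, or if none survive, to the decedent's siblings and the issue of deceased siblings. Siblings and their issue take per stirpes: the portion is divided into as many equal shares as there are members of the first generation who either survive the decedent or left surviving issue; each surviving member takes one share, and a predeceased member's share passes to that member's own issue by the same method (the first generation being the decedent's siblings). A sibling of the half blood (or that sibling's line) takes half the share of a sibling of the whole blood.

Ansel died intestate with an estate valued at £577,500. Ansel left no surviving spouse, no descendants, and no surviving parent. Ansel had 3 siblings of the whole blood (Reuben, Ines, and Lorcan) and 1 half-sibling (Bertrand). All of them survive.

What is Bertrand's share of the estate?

Bertrand receives £82,500.

The entire £577,500 passes to the siblings and their issue.
Counting each half-blood sibling's line as half a unit, there are 7/2 units in £577,500, so one unit is £165,000. Whole-blood lines (Reuben, Ines, and Lorcan) take £165,000 each; half-blood lines (Bertrand) take £82,500 each.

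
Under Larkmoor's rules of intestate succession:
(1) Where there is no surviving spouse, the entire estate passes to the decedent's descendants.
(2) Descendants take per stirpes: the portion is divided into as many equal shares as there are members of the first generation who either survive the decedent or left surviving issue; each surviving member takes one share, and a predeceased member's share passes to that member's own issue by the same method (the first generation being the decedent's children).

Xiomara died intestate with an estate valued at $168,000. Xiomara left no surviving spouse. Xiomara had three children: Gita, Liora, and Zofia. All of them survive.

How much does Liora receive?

Liora receives $56,000.

The entire $168,000 passes to the descendants.
That amount ($168,000) is divided into 3 shares of $56,000: Gita, Liora, and Zofia each take $56,000.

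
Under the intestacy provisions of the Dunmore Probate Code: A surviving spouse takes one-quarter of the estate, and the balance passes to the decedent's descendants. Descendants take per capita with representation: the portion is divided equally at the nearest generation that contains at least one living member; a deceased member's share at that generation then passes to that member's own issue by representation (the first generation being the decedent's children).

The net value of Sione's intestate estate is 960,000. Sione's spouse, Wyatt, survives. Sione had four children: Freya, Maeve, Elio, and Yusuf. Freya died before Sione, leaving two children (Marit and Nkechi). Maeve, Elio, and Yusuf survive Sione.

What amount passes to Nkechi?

Wyatt takes one-quarter of 960,000 = 240,000. The remaining 720,000 passes to the descendants.
The descendants' portion (720,000) is divided into 4 shares of 180,000: Maeve, Elio, and Yusuf each take 180,000; Freya's 180,000 share passes to Freya's issue.
Freya's share (180,000) is divided into 2 shares of 90,000: Marit and Nkechi each take 90,000.

Nkechi receives 90,000.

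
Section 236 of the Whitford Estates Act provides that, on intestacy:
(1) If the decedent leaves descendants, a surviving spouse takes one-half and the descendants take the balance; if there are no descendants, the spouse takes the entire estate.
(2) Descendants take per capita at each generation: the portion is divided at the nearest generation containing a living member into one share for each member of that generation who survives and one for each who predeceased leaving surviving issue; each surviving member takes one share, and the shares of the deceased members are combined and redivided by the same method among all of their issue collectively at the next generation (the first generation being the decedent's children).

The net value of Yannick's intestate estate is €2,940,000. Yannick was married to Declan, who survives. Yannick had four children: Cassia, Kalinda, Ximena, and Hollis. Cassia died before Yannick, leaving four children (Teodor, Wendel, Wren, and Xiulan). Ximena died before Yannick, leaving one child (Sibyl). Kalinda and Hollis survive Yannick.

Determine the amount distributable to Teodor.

Teodor receives €147,000.

Declan takes one-half of €2,940,000 = €1,470,000. The remaining €1,470,000 passes to the descendants.
The descendants' portion (€1,470,000) is divided at the children's generation into 4 shares of €367,500. Kalinda and Hollis each take €367,500. The 2 shares of the deceased (Cassia and Ximena) are combined into a pool of €735,000.
That pool (€735,000) is divided at the grandchildren's generation equally among Teodor, Wendel, Wren, Xiulan, and Sibyl: €147,000 each.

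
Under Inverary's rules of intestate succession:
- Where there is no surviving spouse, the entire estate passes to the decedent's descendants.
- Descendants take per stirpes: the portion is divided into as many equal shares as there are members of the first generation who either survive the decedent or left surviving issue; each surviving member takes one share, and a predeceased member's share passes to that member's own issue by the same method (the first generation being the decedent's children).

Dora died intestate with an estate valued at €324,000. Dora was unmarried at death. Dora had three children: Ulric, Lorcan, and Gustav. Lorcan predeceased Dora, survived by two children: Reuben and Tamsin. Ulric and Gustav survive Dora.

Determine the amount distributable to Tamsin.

Tamsin receives €54,000.

The entire €324,000 passes to the descendants.
That amount (€324,000) is divided into 3 shares of €108,000: Ulric and Gustav each take €108,000; Lorcan's €108,000 share passes to Lorcan's issue.
Lorcan's share (€108,000) is divided into 2 shares of €54,000: Reuben and Tamsin each take €54,000.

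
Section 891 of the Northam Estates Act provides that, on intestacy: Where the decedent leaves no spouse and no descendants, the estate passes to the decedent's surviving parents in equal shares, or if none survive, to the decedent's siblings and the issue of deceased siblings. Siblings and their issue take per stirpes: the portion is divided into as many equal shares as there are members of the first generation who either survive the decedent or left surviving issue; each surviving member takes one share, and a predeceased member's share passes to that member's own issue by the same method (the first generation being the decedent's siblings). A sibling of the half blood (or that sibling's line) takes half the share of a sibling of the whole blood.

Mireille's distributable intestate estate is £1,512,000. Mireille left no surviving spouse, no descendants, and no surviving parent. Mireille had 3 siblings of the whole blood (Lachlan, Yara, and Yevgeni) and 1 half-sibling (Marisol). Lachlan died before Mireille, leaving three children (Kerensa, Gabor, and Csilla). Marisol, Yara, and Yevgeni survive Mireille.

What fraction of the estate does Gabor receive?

Gabor receives 2/21 of the estate.

The entire £1,512,000 passes to the siblings and their issue.
Counting each half-blood sibling's line as half a unit, there are 7/2 units in £1,512,000, so one unit is £432,000. Whole-blood lines (Lachlan, Yara, and Yevgeni) take £432,000 each; half-blood lines (Marisol) take £216,000 each.
Lachlan's share (£432,000) is divided into 3 shares of £144,000: Kerensa, Gabor, and Csilla each take £144,000.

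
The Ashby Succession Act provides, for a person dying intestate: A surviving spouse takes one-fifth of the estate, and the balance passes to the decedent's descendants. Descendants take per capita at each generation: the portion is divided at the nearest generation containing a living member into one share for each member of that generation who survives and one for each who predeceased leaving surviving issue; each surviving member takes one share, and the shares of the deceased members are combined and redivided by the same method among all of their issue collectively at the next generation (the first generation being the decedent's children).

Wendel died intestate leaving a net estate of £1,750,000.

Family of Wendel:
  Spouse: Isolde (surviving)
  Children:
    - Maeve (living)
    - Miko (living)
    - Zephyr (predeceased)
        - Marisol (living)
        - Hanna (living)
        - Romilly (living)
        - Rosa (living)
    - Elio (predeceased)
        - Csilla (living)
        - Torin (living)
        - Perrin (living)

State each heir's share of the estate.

Isolde: £350,000; Maeve: £350,000; Miko: £350,000; Marisol: £100,000; Hanna: £100,000; Romilly: £100,000; Rosa: £100,000; Csilla: £100,000; Torin: £100,000; Perrin: £100,000

Isolde takes one-fifth of £1,750,000 = £350,000. The remaining £1,400,000 passes to the descendants.
The descendants' portion (£1,400,000) is divided at the children's generation into 4 shares of £350,000. Maeve and Miko each take £350,000. The 2 shares of the deceased (Zephyr and Elio) are combined into a pool of £700,000.
That pool (£700,000) is divided at the grandchildren's generation equally among Marisol, Hanna, Romilly, Rosa, Csilla, Torin, and Perrin: £100,000 each.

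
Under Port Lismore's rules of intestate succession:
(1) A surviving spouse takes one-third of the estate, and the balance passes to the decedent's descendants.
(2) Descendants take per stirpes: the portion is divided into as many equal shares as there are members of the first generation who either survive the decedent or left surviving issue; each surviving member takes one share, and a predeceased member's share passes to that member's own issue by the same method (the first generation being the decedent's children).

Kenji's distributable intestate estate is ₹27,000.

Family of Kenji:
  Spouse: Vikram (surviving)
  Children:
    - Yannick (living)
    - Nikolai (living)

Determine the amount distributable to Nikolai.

Vikram takes one-third of ₹27,000 = ₹9,000. The remaining ₹18,000 passes to the descendants.
The descendants' portion (₹18,000) is divided into 2 shares of ₹9,000: Yannick and Nikolai each take ₹9,000.

Nikolai receives ₹9,000.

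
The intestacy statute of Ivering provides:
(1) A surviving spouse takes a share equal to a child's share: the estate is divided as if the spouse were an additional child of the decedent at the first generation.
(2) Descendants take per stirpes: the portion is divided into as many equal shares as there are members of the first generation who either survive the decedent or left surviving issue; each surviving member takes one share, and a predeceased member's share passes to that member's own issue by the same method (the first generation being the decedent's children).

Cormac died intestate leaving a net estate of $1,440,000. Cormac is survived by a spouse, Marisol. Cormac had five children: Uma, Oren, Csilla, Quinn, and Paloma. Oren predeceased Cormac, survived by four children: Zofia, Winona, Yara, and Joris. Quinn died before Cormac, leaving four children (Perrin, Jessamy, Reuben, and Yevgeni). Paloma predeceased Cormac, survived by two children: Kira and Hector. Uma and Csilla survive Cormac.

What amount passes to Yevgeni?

Yevgeni receives $60,000.

The spouse counts as an additional share at the children's level, so there are 6 primary shares of $240,000. Marisol takes one such share ($240,000).
The children's combined portion ($1,200,000) is divided into 5 shares of $240,000: Uma and Csilla each take $240,000; Oren's $240,000 share passes to Oren's issue; Quinn's $240,000 share passes to Quinn's issue; Paloma's $240,000 share passes to Paloma's issue.
Oren's share ($240,000) is divided into 4 shares of $60,000: Zofia, Winona, Yara, and Joris each take $60,000.
Quinn's share ($240,000) is divided into 4 shares of $60,000: Perrin, Jessamy, Reuben, and Yevgeni each take $60,000.
Paloma's share ($240,000) is divided into 2 shares of $120,000: Kira and Hector each take $120,000.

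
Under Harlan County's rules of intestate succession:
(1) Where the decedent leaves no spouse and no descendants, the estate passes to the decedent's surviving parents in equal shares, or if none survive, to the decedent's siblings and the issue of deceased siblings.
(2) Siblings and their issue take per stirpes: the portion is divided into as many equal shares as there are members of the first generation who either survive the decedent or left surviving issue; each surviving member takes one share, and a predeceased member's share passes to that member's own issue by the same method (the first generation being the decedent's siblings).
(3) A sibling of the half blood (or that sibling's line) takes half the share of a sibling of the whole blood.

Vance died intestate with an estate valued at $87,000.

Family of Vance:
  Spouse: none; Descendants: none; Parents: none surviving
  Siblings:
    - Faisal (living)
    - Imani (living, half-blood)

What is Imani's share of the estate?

Imani receives $29,000.

The entire $87,000 passes to the siblings and their issue.
Counting each half-blood sibling's line as half a unit, there are 3/2 units in $87,000, so one unit is $58,000. Whole-blood lines (Faisal) take $58,000 each; half-blood lines (Imani) take $29,000 each.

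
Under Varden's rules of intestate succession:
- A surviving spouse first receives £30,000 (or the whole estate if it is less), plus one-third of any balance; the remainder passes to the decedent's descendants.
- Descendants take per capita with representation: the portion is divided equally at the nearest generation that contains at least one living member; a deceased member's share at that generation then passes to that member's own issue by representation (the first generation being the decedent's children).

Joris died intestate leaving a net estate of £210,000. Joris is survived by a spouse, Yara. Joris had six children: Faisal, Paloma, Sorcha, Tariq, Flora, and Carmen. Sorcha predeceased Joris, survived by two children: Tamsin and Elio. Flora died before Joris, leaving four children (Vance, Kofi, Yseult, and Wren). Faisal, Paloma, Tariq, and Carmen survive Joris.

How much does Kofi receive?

Kofi receives £5,000.

Yara first takes £30,000, leaving a balance of £180,000. Yara then takes one-third of the balance (£60,000), for a total of £90,000. The remaining £120,000 passes to the descendants.
The descendants' portion (£120,000) is divided into 6 shares of £20,000: Faisal, Paloma, Tariq, and Carmen each take £20,000; Sorcha's £20,000 share passes to Sorcha's issue; Flora's £20,000 share passes to Flora's issue.
Sorcha's share (£20,000) is divided into 2 shares of £10,000: Tamsin and Elio each take £10,000.
Flora's share (£20,000) is divided into 4 shares of £5,000: Vance, Kofi, Yseult, and Wren each take £5,000.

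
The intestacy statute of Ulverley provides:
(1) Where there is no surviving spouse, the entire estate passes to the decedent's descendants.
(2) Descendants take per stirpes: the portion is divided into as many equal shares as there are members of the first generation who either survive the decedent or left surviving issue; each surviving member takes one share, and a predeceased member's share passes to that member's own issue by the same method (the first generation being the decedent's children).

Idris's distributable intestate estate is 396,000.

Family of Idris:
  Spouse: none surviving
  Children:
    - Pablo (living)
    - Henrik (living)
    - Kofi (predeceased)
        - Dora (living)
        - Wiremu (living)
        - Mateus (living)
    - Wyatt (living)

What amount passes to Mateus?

The entire 396,000 passes to the descendants.
That amount (396,000) is divided into 4 shares of 99,000: Pablo, Henrik, and Wyatt each take 99,000; Kofi's 99,000 share passes to Kofi's issue.
Kofi's share (99,000) is divided into 3 shares of 33,000: Dora, Wiremu, and Mateus each take 33,000.

Mateus receives 33,000.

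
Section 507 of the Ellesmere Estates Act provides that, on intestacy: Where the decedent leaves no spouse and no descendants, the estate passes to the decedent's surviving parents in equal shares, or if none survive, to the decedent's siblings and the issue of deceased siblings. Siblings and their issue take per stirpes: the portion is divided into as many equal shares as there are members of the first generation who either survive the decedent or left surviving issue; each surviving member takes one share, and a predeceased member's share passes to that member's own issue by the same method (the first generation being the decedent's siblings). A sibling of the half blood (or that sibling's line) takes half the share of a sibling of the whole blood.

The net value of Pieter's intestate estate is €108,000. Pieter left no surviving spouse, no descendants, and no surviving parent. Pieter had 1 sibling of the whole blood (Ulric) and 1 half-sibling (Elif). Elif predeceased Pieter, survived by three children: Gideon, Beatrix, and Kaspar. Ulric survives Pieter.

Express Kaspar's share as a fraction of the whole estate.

Kaspar receives 1/9 of the estate.

The entire €108,000 passes to the siblings and their issue.
Counting each half-blood sibling's line as half a unit, there are 3/2 units in €108,000, so one unit is €72,000. Whole-blood lines (Ulric) take €72,000 each; half-blood lines (Elif) take €36,000 each.
Elif's share (€36,000) is divided into 3 shares of €12,000: Gideon, Beatrix, and Kaspar each take €12,000.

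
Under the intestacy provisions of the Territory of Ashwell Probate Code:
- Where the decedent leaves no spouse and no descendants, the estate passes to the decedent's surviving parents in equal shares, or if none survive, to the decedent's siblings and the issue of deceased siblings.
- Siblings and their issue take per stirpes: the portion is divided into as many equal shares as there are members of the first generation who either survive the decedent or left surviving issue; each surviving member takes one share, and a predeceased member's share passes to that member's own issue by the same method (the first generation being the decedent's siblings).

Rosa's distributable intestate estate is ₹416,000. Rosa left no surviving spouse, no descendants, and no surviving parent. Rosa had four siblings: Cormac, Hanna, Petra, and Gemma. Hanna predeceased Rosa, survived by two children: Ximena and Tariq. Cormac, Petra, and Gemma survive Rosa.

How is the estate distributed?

Cormac: ₹104,000; Ximena: ₹52,000; Tariq: ₹52,000; Petra: ₹104,000; Gemma: ₹104,000

The entire ₹416,000 passes to the siblings and their issue.
That amount (₹416,000) is divided into 4 shares of ₹104,000: Cormac, Petra, and Gemma each take ₹104,000; Hanna's ₹104,000 share passes to Hanna's issue.
Hanna's share (₹104,000) is divided into 2 shares of ₹52,000: Ximena and Tariq each take ₹52,000.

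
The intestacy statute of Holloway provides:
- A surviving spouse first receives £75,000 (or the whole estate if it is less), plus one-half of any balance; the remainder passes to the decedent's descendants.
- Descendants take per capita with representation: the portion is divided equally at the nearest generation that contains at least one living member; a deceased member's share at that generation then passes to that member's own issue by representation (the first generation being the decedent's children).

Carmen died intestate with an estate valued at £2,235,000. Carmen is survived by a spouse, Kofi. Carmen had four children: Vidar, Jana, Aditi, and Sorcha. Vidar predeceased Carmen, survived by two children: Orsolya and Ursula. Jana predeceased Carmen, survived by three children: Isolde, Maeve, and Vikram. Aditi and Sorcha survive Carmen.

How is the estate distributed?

Kofi first takes £75,000, leaving a balance of £2,160,000. Kofi then takes one-half of the balance (£1,080,000), for a total of £1,155,000. The remaining £1,080,000 passes to the descendants.
The descendants' portion (£1,080,000) is divided into 4 shares of £270,000: Aditi and Sorcha each take £270,000; Vidar's £270,000 share passes to Vidar's issue; Jana's £270,000 share passes to Jana's issue.
Vidar's share (£270,000) is divided into 2 shares of £135,000: Orsolya and Ursula each take £135,000.
Jana's share (£270,000) is divided into 3 shares of £90,000: Isolde, Maeve, and Vikram each take £90,000.

Kofi: £1,155,000; Orsolya: £135,000; Ursula: £135,000; Isolde: £90,000; Maeve: £90,000; Vikram: £90,000; Aditi: £270,000; Sorcha: £270,000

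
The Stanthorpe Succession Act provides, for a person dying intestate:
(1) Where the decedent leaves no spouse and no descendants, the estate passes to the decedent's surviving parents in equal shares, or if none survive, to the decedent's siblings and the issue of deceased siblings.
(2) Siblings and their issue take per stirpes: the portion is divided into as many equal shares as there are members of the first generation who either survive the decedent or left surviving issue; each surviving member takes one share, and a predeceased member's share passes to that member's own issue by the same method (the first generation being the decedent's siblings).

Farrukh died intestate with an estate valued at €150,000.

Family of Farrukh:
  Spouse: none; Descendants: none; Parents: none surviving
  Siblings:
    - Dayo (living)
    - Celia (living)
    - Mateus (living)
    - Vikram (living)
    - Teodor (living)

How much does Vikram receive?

The entire €150,000 passes to the siblings and their issue.
That amount (€150,000) is divided into 5 shares of €30,000: Dayo, Celia, Mateus, Vikram, and Teodor each take €30,000.

Vikram receives €30,000.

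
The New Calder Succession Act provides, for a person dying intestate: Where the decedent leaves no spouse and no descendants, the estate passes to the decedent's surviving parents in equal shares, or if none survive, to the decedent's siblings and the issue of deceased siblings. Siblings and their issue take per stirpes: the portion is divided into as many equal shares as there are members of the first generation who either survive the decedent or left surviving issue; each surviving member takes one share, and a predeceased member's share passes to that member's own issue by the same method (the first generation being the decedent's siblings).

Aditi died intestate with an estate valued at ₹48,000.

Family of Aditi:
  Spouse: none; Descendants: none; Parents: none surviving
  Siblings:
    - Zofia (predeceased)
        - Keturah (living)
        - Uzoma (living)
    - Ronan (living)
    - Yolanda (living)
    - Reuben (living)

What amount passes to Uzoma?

The entire ₹48,000 passes to the siblings and their issue.
That amount (₹48,000) is divided into 4 shares of ₹12,000: Ronan, Yolanda, and Reuben each take ₹12,000; Zofia's ₹12,000 share passes to Zofia's issue.
Zofia's share (₹12,000) is divided into 2 shares of ₹6,000: Keturah and Uzoma each take ₹6,000.

Uzoma receives ₹6,000.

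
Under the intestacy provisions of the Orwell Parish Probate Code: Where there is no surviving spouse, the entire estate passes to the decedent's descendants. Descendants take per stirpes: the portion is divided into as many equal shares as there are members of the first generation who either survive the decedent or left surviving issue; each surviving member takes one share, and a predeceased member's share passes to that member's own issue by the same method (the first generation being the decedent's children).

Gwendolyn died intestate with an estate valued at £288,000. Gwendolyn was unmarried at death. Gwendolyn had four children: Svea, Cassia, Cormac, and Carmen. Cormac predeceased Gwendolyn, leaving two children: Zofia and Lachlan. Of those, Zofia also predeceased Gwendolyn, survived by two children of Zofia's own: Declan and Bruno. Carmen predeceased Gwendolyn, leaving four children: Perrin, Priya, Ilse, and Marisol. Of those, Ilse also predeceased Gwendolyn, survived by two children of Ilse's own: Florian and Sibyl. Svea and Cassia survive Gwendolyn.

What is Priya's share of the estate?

Priya receives £18,000.

The entire £288,000 passes to the descendants.
That amount (£288,000) is divided into 4 shares of £72,000: Svea and Cassia each take £72,000; Cormac's £72,000 share passes to Cormac's issue; Carmen's £72,000 share passes to Carmen's issue.
Cormac's share (£72,000) is divided into 2 shares of £36,000: Lachlan takes £36,000; Zofia's £36,000 share passes to Zofia's issue.
Zofia's share (£36,000) is divided into 2 shares of £18,000: Declan and Bruno each take £18,000.
Carmen's share (£72,000) is divided into 4 shares of £18,000: Perrin, Priya, and Marisol each take £18,000; Ilse's £18,000 share passes to Ilse's issue.
Ilse's share (£18,000) is divided into 2 shares of £9,000: Florian and Sibyl each take £9,000.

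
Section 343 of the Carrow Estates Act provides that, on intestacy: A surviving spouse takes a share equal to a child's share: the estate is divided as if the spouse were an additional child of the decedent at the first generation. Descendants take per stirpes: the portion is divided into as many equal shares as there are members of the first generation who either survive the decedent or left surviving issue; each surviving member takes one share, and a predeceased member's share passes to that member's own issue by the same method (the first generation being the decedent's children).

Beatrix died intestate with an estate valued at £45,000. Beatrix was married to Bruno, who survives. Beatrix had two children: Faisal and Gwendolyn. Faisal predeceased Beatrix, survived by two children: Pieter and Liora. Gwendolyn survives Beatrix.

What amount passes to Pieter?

The spouse counts as an additional share at the children's level, so there are 3 primary shares of £15,000. Bruno takes one such share (£15,000).
The children's combined portion (£30,000) is divided into 2 shares of £15,000: Gwendolyn takes £15,000; Faisal's £15,000 share passes to Faisal's issue.
Faisal's share (£15,000) is divided into 2 shares of £7,500: Pieter and Liora each take £7,500.

Pieter receives £7,500.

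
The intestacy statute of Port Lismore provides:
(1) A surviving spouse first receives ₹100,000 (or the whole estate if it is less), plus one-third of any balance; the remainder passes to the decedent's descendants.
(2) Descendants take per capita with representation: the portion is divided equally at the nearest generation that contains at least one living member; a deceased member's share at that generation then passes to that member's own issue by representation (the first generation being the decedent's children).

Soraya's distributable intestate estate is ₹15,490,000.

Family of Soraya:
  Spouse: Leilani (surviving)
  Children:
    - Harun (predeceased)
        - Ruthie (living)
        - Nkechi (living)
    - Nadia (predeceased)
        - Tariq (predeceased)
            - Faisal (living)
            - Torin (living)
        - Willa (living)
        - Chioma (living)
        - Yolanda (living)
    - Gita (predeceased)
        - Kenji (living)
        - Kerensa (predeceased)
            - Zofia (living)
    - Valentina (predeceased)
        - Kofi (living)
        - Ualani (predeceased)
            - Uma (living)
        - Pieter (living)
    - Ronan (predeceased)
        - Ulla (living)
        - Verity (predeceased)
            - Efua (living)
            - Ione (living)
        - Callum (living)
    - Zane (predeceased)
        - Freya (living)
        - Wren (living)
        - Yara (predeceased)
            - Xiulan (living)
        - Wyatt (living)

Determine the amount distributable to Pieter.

Pieter receives ₹570,000.

Leilani first takes ₹100,000, leaving a balance of ₹15,390,000. Leilani then takes one-third of the balance (₹5,130,000), for a total of ₹5,230,000. The remaining ₹10,260,000 passes to the descendants.
No child survives, so the initial division is made at the grandchildren's generation.
The descendants' portion (₹10,260,000) is divided into 18 shares of ₹570,000: Ruthie, Nkechi, Willa, Chioma, Yolanda, Kenji, Kofi, Pieter, Ulla, Callum, Freya, Wren, and Wyatt each take ₹570,000; Tariq's ₹570,000 share passes to Tariq's issue; Kerensa's ₹570,000 share passes to Kerensa's issue; Ualani's ₹570,000 share passes to Ualani's issue; Verity's ₹570,000 share passes to Verity's issue; Yara's ₹570,000 share passes to Yara's issue.
Tariq's share (₹570,000) is divided into 2 shares of ₹285,000: Faisal and Torin each take ₹285,000.
Kerensa's share (₹570,000) passes entirely to Zofia.
Ualani's share (₹570,000) passes entirely to Uma.
Verity's share (₹570,000) is divided into 2 shares of ₹285,000: Efua and Ione each take ₹285,000.
Yara's share (₹570,000) passes entirely to Xiulan.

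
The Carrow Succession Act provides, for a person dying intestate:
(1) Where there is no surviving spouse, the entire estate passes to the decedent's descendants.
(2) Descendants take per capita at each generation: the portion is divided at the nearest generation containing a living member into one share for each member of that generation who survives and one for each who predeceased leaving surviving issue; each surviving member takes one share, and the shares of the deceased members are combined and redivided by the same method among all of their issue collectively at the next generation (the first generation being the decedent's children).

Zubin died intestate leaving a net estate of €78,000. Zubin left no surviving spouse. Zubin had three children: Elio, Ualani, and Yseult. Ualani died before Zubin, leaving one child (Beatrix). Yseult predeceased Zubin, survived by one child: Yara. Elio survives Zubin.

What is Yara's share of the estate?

The entire €78,000 passes to the descendants.
That amount (€78,000) is divided at the children's generation into 3 shares of €26,000. Elio takes €26,000. The 2 shares of the deceased (Ualani and Yseult) are combined into a pool of €52,000.
That pool (€52,000) is divided at the grandchildren's generation equally among Beatrix and Yara: €26,000 each.

Yara receives €26,000.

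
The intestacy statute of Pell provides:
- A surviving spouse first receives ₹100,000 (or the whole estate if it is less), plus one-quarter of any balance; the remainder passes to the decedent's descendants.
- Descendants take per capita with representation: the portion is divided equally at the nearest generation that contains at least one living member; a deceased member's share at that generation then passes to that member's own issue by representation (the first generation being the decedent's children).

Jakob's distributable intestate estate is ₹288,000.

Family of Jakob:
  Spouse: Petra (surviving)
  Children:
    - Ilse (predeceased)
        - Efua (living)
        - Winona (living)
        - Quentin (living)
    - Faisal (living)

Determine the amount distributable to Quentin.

Quentin receives ₹23,500.

Petra first takes ₹100,000, leaving a balance of ₹188,000. Petra then takes one-quarter of the balance (₹47,000), for a total of ₹147,000. The remaining ₹141,000 passes to the descendants.
The descendants' portion (₹141,000) is divided into 2 shares of ₹70,500: Faisal takes ₹70,500; Ilse's ₹70,500 share passes to Ilse's issue.
Ilse's share (₹70,500) is divided into 3 shares of ₹23,500: Efua, Winona, and Quentin each take ₹23,500.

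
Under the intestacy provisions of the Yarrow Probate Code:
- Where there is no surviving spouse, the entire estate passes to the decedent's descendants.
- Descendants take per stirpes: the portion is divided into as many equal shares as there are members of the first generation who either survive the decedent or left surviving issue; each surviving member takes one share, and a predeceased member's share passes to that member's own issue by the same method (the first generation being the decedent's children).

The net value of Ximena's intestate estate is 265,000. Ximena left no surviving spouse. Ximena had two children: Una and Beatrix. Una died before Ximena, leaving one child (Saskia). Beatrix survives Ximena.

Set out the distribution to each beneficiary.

The entire 265,000 passes to the descendants.
That amount (265,000) is divided into 2 shares of 132,500: Beatrix takes 132,500; Una's 132,500 share passes to Una's issue.
Una's share (132,500) passes entirely to Saskia.

Saskia: 132,500; Beatrix: 132,500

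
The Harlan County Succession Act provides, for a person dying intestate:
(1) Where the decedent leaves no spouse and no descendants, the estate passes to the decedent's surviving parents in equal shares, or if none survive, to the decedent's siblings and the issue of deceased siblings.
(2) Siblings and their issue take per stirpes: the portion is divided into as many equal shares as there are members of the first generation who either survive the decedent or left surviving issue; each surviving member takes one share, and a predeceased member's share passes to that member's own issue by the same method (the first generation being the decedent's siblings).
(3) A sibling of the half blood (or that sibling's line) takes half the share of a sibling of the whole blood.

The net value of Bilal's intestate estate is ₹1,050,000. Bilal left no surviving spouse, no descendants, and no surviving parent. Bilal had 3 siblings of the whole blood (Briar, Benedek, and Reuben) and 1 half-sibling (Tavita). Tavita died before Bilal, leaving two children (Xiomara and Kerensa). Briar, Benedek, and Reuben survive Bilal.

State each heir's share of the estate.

Xiomara: ₹75,000; Kerensa: ₹75,000; Briar: ₹300,000; Benedek: ₹300,000; Reuben: ₹300,000

The entire ₹1,050,000 passes to the siblings and their issue.
Counting each half-blood sibling's line as half a unit, there are 7/2 units in ₹1,050,000, so one unit is ₹300,000. Whole-blood lines (Briar, Benedek, and Reuben) take ₹300,000 each; half-blood lines (Tavita) take ₹150,000 each.
Tavita's share (₹150,000) is divided into 2 shares of ₹75,000: Xiomara and Kerensa each take ₹75,000.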